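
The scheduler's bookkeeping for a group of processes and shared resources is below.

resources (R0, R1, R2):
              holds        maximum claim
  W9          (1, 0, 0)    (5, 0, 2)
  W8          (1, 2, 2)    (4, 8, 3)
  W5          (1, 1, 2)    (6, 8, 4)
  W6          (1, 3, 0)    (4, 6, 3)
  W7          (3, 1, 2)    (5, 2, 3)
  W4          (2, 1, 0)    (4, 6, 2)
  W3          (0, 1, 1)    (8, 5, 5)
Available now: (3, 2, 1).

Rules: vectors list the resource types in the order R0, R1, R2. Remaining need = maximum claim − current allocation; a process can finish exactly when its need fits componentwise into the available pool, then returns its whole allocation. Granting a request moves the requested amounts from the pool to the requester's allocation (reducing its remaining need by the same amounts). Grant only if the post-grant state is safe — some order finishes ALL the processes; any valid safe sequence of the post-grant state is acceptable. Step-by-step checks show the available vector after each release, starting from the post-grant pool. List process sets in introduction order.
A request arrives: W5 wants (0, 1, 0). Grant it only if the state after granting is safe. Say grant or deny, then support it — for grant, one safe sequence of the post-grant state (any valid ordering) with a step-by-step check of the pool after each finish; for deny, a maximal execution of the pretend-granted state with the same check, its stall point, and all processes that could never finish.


DENY — the pretend-granted state is unsafe.
Key observation: after W7, W9 complete, (7, 2, 3) is the best the pool ever gets, yet each leftover process wants more R1.
After a pretend grant, a maximal execution: W7, W9 — then nothing else fits. Walking it through:
  pool = (3, 1, 1)
  W7: need (2, 1, 1) fits (3, 1, 1); releases (3, 1, 2), pool now (6, 2, 3)
  W9: need (4, 0, 2) fits (6, 2, 3); releases (1, 0, 0), pool now (7, 2, 3)
  blocked: W8 wants (3, 6, 1), pool (7, 2, 3) — not enough R1
  blocked: W5 wants (5, 6, 2), pool (7, 2, 3) — not enough R1
  blocked: W6 wants (3, 3, 3), pool (7, 2, 3) — not enough R1
  blocked: W4 wants (2, 5, 2), pool (7, 2, 3) — not enough R1
  blocked: W3 wants (8, 4, 4), pool (7, 2, 3) — not enough R0, R1 and R2
Had the request been granted, W8, W5, W6, W4 and W3 could never finish.


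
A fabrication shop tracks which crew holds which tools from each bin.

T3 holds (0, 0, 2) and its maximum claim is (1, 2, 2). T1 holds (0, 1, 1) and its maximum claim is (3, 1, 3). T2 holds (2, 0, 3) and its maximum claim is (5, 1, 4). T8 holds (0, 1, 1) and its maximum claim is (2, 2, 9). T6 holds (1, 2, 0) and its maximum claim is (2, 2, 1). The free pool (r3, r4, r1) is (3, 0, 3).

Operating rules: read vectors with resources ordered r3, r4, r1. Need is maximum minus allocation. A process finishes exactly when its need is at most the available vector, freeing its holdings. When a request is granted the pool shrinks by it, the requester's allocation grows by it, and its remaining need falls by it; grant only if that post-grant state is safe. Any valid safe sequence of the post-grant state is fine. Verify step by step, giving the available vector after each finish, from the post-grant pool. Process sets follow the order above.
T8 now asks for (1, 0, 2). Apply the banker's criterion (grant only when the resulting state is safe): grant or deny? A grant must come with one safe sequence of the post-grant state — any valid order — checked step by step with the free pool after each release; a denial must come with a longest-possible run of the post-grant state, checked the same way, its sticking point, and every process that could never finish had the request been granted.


GRANT. The post-grant state is safe; one safe sequence: T6, T2, T1, T3, T8.
Key observation: the transfer keeps a workable pool ((2, 0, 1)); T6 starts the safe sequence.
Verifying the post-grant state step by step:
  pool = (2, 0, 1)
  T6: need (1, 0, 1) fits (2, 0, 1); releases (1, 2, 0), pool now (3, 2, 1)
  T2: need (3, 1, 1) fits (3, 2, 1); releases (2, 0, 3), pool now (5, 2, 4)
  T1: need (3, 0, 2) fits (5, 2, 4); releases (0, 1, 1), pool now (5, 3, 5)
  T3: need (1, 2, 0) fits (5, 3, 5); releases (0, 0, 2), pool now (5, 3, 7)
  T8: need (1, 1, 6) fits (5, 3, 7); releases (1, 1, 3), pool now (6, 4, 10)


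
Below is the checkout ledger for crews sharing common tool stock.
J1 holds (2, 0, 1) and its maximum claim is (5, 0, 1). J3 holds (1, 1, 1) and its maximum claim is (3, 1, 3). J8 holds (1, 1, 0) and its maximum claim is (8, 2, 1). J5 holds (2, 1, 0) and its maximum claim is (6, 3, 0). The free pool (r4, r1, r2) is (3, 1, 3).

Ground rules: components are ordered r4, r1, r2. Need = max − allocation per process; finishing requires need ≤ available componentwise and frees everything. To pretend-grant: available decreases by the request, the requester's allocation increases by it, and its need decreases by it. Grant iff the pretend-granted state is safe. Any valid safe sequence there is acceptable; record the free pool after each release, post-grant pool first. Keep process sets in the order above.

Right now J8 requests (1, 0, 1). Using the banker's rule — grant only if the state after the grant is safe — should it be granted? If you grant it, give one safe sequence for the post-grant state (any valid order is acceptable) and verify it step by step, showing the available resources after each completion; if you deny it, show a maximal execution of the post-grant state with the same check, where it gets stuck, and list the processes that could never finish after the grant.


GRANT — the state after the grant stays safe, e.g. via J3, J1, J5, J8.
Key observation: the grant leaves (2, 1, 2) free — enough for J3, whose release restarts the cascade.
Step-by-step check of the post-grant state:
  pool = (2, 1, 2)
  J3 needs (2, 0, 2) <= (2, 1, 2) -> finishes; pool += (1, 1, 1) = (3, 2, 3)
  J1 needs (3, 0, 0) <= (3, 2, 3) -> finishes; pool += (2, 0, 1) = (5, 2, 4)
  J5 needs (4, 2, 0) <= (5, 2, 4) -> finishes; pool += (2, 1, 0) = (7, 3, 4)
  J8 needs (6, 1, 0) <= (7, 3, 4) -> finishes; pool += (2, 1, 1) = (9, 4, 5)


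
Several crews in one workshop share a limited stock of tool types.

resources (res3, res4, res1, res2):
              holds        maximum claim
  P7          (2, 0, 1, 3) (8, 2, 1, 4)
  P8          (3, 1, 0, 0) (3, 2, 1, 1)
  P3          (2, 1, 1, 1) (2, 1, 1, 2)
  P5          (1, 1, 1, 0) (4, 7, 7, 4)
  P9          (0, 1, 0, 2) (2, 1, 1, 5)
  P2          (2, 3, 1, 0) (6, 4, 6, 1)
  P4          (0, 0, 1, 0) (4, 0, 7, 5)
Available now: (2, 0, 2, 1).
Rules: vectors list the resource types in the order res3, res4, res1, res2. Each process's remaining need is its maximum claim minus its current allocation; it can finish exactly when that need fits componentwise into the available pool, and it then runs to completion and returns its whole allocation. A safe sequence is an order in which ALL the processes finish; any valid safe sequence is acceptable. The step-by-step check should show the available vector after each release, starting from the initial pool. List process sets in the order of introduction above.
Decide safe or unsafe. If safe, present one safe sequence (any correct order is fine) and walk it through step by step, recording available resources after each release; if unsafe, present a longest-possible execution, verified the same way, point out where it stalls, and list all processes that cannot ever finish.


The state is UNSAFE.
Key observation: the pool after P3, P8, P7, P9 is (9, 3, 4, 7); every surviving request exceeds it in res1, so progress ends there.
A maximal execution: P3, P8, P7, P9 — then nothing else fits. Check, step by step:
  pool = (2, 0, 2, 1)
  P3: need (0, 0, 0, 1) fits (2, 0, 2, 1); releases (2, 1, 1, 1), pool now (4, 1, 3, 2)
  P8: need (0, 1, 1, 1) fits (4, 1, 3, 2); releases (3, 1, 0, 0), pool now (7, 2, 3, 2)
  P7: need (6, 2, 0, 1) fits (7, 2, 3, 2); releases (2, 0, 1, 3), pool now (9, 2, 4, 5)
  P9: need (2, 0, 1, 3) fits (9, 2, 4, 5); releases (0, 1, 0, 2), pool now (9, 3, 4, 7)
  blocked: P5 wants (3, 6, 6, 4), pool (9, 3, 4, 7) — not enough res4 and res1
  blocked: P2 wants (4, 1, 5, 1), pool (9, 3, 4, 7) — not enough res1
  blocked: P4 wants (4, 0, 6, 5), pool (9, 3, 4, 7) — not enough res1
Permanently blocked: P5, P2 and P4.


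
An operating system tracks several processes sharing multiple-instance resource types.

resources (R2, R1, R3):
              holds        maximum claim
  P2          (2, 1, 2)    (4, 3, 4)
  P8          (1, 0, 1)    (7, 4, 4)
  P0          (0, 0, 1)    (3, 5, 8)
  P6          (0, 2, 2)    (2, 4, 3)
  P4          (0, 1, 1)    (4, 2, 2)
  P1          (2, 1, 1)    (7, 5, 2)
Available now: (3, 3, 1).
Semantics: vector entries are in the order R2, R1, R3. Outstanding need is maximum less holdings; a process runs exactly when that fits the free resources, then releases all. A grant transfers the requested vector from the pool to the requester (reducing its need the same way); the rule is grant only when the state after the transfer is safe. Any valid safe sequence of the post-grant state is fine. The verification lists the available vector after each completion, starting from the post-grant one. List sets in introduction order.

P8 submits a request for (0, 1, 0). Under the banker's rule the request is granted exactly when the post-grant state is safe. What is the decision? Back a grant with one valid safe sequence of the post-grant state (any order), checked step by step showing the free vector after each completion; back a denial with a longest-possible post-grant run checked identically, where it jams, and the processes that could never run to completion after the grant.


GRANT: granting preserves safety; a valid post-grant sequence is P6, P2, P1, P4, P8, P0.
Key observation: granting shrinks the pool to (3, 2, 1), yet P6 still fits and the chain goes through.
Verifying the post-grant state step by step:
  pool = (3, 2, 1)
  P6: need (2, 2, 1) fits (3, 2, 1); releases (0, 2, 2), pool now (3, 4, 3)
  P2: need (2, 2, 2) fits (3, 4, 3); releases (2, 1, 2), pool now (5, 5, 5)
  P1: need (5, 4, 1) fits (5, 5, 5); releases (2, 1, 1), pool now (7, 6, 6)
  P4: need (4, 1, 1) fits (7, 6, 6); releases (0, 1, 1), pool now (7, 7, 7)
  P8: need (6, 3, 3) fits (7, 7, 7); releases (1, 1, 1), pool now (8, 8, 8)
  P0: need (3, 5, 7) fits (8, 8, 8); releases (0, 0, 1), pool now (8, 8, 9)


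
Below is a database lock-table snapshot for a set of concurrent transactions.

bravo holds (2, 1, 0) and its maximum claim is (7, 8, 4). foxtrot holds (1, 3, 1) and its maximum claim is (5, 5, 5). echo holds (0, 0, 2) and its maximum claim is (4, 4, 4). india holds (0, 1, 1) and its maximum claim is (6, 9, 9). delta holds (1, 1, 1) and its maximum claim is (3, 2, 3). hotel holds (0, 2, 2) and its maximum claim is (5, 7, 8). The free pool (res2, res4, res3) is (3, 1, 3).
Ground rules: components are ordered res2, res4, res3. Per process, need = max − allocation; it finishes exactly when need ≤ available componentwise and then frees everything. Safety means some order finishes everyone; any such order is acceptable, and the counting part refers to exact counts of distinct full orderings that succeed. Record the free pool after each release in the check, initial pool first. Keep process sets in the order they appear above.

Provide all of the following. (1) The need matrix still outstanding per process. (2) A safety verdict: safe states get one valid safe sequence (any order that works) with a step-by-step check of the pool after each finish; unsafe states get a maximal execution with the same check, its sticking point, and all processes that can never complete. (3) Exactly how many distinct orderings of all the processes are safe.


(1) Outstanding need per process (order res2, res4, res3):
  bravo: (5, 7, 4)
  foxtrot: (4, 2, 4)
  echo: (4, 4, 2)
  india: (6, 8, 8)
  delta: (2, 1, 2)
  hotel: (5, 5, 6)
(2) SAFE, for example via the order delta, foxtrot, echo, hotel, bravo, india.
Key observation: delta is the earliest step where a requested resource binds exactly: need (2, 1, 2), pool (3, 1, 3) at its turn.
Verifying each step:
  pool = (3, 1, 3)
  delta needs (2, 1, 2) <= (3, 1, 3) -> finishes; pool += (1, 1, 1) = (4, 2, 4)
  foxtrot needs (4, 2, 4) <= (4, 2, 4) -> finishes; pool += (1, 3, 1) = (5, 5, 5)
  echo needs (4, 4, 2) <= (5, 5, 5) -> finishes; pool += (0, 0, 2) = (5, 5, 7)
  hotel needs (5, 5, 6) <= (5, 5, 7) -> finishes; pool += (0, 2, 2) = (5, 7, 9)
  bravo needs (5, 7, 4) <= (5, 7, 9) -> finishes; pool += (2, 1, 0) = (7, 8, 9)
  india needs (6, 8, 8) <= (7, 8, 9) -> finishes; pool += (0, 1, 1) = (7, 9, 10)
(3) Exactly 1 of the possible complete orderings is a safe sequence.


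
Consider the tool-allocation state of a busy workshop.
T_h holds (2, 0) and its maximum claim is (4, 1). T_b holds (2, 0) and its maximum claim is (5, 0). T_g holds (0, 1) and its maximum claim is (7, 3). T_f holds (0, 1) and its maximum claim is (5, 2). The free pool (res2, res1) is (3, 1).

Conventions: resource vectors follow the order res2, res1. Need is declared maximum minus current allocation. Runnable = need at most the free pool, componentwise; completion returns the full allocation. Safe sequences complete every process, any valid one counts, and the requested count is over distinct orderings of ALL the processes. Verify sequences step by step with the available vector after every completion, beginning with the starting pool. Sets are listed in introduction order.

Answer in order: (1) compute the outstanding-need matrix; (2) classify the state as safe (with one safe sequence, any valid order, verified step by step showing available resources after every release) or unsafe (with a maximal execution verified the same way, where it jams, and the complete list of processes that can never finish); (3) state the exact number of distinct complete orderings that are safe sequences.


(1) Outstanding need per process (order res2, res1):
  T_h: (2, 1)
  T_b: (3, 0)
  T_g: (7, 2)
  T_f: (5, 1)
(2) SAFE. One safe sequence: T_h, T_f, T_b, T_g.
Key observation: at T_h the run first touches a limit — (2, 1) against (3, 1), exact on a resource it actually requests.
Check, step by step:
  pool = (3, 1)
  run T_h (needs (2, 1), free (3, 1)); after release of (2, 0) the pool is (5, 1)
  run T_f (needs (5, 1), free (5, 1)); after release of (0, 1) the pool is (5, 2)
  run T_b (needs (3, 0), free (5, 2)); after release of (2, 0) the pool is (7, 2)
  run T_g (needs (7, 2), free (7, 2)); after release of (0, 1) the pool is (7, 3)
(3) Exactly 4 of the possible complete orderings are safe sequences.


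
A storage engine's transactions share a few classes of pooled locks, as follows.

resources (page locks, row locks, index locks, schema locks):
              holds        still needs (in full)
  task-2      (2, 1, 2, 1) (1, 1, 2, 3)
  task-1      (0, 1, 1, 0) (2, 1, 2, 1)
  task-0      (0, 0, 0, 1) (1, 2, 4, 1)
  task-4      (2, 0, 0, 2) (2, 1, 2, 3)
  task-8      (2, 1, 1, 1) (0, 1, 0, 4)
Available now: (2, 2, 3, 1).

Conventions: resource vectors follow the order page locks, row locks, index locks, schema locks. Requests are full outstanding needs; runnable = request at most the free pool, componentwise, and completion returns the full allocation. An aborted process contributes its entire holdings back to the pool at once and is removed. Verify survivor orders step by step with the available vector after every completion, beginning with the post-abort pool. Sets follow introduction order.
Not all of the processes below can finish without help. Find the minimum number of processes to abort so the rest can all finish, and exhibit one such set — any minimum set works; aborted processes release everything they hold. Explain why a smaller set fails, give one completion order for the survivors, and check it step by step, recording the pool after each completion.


Abort task-4.
Key observation: before aborting task-4, task-2 was permanently blocked — no order could ever run it; afterwards it completes at step 1.
Why nothing smaller works: aborting no one leaves the state deadlocked as given.
One survivor order: task-2, task-0, task-1, task-8. Walking it through (post-abort pool first):
  pool = (4, 2, 3, 3)
  task-2 needs (1, 1, 2, 3) <= (4, 2, 3, 3) -> finishes; pool += (2, 1, 2, 1) = (6, 3, 5, 4)
  task-0 needs (1, 2, 4, 1) <= (6, 3, 5, 4) -> finishes; pool += (0, 0, 0, 1) = (6, 3, 5, 5)
  task-1 needs (2, 1, 2, 1) <= (6, 3, 5, 5) -> finishes; pool += (0, 1, 1, 0) = (6, 4, 6, 5)
  task-8 needs (0, 1, 0, 4) <= (6, 4, 6, 5) -> finishes; pool += (2, 1, 1, 1) = (8, 5, 7, 6)


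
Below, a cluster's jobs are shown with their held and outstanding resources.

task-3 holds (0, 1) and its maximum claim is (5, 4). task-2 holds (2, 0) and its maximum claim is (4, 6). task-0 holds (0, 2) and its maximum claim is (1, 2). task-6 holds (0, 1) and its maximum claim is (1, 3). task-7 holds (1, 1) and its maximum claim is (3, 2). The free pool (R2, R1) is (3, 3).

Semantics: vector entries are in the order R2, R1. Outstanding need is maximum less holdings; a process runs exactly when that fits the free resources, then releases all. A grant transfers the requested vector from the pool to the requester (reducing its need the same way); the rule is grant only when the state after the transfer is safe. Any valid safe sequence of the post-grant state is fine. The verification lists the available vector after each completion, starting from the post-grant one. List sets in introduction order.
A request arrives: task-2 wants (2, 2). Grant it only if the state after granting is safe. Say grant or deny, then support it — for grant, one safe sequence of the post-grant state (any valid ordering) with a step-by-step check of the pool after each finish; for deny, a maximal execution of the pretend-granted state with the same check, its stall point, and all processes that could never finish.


GRANT. The post-grant state is safe; one safe sequence: task-0, task-6, task-2, task-7, task-3.
Key observation: even at the reduced pool (1, 1), task-0 fits immediately, so safety survives the grant.
Check on the post-grant state, step by step:
  pool = (1, 1)
  task-0: need (1, 0) fits (1, 1); releases (0, 2), pool now (1, 3)
  task-6: need (1, 2) fits (1, 3); releases (0, 1), pool now (1, 4)
  task-2: need (0, 4) fits (1, 4); releases (4, 2), pool now (5, 6)
  task-7: need (2, 1) fits (5, 6); releases (1, 1), pool now (6, 7)
  task-3: need (5, 3) fits (6, 7); releases (0, 1), pool now (6, 8)


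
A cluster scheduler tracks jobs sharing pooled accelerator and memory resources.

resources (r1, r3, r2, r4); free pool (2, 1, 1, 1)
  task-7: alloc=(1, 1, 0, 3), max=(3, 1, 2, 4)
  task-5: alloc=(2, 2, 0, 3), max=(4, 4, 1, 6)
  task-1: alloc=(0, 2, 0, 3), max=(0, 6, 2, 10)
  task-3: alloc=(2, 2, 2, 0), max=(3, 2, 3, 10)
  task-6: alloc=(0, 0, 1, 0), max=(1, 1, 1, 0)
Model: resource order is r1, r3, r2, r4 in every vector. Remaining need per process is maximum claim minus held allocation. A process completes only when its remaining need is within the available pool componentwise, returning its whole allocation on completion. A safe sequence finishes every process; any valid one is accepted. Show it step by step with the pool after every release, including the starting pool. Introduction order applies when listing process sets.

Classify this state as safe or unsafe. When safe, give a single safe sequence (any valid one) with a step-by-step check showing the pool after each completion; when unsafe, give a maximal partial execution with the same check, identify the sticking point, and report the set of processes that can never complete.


SAFE. One safe sequence: task-6, task-7, task-5, task-1, task-3.
Key observation: task-6 marks the first exact bind of the order: its need (1, 1, 0, 0) fits the free (2, 1, 1, 1) with zero slack on a requested resource.
Check, step by step:
  pool = (2, 1, 1, 1)
  task-6 needs (1, 1, 0, 0) <= (2, 1, 1, 1) -> finishes; pool += (0, 0, 1, 0) = (2, 1, 2, 1)
  task-7 needs (2, 0, 2, 1) <= (2, 1, 2, 1) -> finishes; pool += (1, 1, 0, 3) = (3, 2, 2, 4)
  task-5 needs (2, 2, 1, 3) <= (3, 2, 2, 4) -> finishes; pool += (2, 2, 0, 3) = (5, 4, 2, 7)
  task-1 needs (0, 4, 2, 7) <= (5, 4, 2, 7) -> finishes; pool += (0, 2, 0, 3) = (5, 6, 2, 10)
  task-3 needs (1, 0, 1, 10) <= (5, 6, 2, 10) -> finishes; pool += (2, 2, 2, 0) = (7, 8, 4, 10)


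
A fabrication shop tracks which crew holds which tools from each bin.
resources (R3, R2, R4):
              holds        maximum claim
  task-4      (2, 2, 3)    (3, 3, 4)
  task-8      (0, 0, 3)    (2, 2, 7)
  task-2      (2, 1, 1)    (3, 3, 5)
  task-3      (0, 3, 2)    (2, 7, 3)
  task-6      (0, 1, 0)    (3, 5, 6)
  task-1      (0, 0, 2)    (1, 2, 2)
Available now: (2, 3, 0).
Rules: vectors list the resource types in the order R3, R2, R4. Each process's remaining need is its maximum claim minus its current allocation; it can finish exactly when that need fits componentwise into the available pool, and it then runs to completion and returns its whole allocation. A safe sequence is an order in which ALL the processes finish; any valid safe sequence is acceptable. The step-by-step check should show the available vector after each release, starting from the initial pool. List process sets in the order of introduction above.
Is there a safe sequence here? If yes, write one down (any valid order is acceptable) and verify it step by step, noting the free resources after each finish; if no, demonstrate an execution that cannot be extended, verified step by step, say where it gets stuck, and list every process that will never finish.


The state is SAFE; one workable sequence: task-1, task-4, task-8, task-2, task-3, task-6.
Key observation: the order never hits an exact fit; task-1 is the first step at the minimum slack of 1 on its requested resources ((1, 2, 0), (2, 3, 0) free).
Check, step by step:
  pool = (2, 3, 0)
  task-1 needs (1, 2, 0) <= (2, 3, 0) -> finishes; pool += (0, 0, 2) = (2, 3, 2)
  task-4 needs (1, 1, 1) <= (2, 3, 2) -> finishes; pool += (2, 2, 3) = (4, 5, 5)
  task-8 needs (2, 2, 4) <= (4, 5, 5) -> finishes; pool += (0, 0, 3) = (4, 5, 8)
  task-2 needs (1, 2, 4) <= (4, 5, 8) -> finishes; pool += (2, 1, 1) = (6, 6, 9)
  task-3 needs (2, 4, 1) <= (6, 6, 9) -> finishes; pool += (0, 3, 2) = (6, 9, 11)
  task-6 needs (3, 4, 6) <= (6, 9, 11) -> finishes; pool += (0, 1, 0) = (6, 10, 11)


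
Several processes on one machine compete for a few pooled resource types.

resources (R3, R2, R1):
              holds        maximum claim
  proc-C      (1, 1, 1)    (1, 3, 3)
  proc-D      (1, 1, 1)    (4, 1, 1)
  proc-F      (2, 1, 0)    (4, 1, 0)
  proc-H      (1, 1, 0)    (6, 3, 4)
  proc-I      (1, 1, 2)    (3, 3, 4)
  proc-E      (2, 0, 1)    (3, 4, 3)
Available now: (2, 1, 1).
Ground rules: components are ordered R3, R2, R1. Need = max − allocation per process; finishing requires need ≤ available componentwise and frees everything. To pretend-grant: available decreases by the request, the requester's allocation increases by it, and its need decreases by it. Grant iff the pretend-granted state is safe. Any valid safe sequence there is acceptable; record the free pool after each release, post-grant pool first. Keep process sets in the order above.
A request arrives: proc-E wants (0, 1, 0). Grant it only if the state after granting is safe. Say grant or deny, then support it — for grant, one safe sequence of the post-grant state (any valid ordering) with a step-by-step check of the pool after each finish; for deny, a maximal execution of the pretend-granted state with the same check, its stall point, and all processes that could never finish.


GRANT — the state after the grant stays safe, e.g. via proc-F, proc-D, proc-I, proc-H, proc-E, proc-C.
Key observation: (2, 0, 1) free after granting still covers proc-F first, and each release covers the next.
Step-by-step check of the post-grant state:
  pool = (2, 0, 1)
  proc-F needs (2, 0, 0) <= (2, 0, 1) -> finishes; pool += (2, 1, 0) = (4, 1, 1)
  proc-D needs (3, 0, 0) <= (4, 1, 1) -> finishes; pool += (1, 1, 1) = (5, 2, 2)
  proc-I needs (2, 2, 2) <= (5, 2, 2) -> finishes; pool += (1, 1, 2) = (6, 3, 4)
  proc-H needs (5, 2, 4) <= (6, 3, 4) -> finishes; pool += (1, 1, 0) = (7, 4, 4)
  proc-E needs (1, 3, 2) <= (7, 4, 4) -> finishes; pool += (2, 1, 1) = (9, 5, 5)
  proc-C needs (0, 2, 2) <= (9, 5, 5) -> finishes; pool += (1, 1, 1) = (10, 6, 6)


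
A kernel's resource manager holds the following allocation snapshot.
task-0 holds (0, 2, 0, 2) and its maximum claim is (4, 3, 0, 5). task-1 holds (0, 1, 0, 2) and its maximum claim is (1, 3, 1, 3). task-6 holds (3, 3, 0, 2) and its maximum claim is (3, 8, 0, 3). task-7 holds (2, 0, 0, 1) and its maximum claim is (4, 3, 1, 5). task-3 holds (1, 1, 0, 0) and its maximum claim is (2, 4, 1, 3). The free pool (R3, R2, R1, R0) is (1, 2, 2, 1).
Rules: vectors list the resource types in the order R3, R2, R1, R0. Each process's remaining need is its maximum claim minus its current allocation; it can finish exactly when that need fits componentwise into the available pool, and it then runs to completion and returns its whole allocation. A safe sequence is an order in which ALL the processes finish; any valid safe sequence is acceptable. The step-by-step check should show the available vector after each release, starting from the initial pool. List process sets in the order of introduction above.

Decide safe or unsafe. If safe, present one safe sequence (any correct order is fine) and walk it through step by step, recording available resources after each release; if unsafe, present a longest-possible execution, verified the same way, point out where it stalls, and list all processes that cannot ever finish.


UNSAFE.
Key observation: after task-1, task-3 the pool peaks at (2, 4, 2, 3), and each blocked process is short somewhere: task-0 on R3; task-6 on R2; task-7 on R0.
The run task-1, task-3 cannot be extended any further. Verifying each step:
  pool = (1, 2, 2, 1)
  task-1: need (1, 2, 1, 1) fits (1, 2, 2, 1); releases (0, 1, 0, 2), pool now (1, 3, 2, 3)
  task-3: need (1, 3, 1, 3) fits (1, 3, 2, 3); releases (1, 1, 0, 0), pool now (2, 4, 2, 3)
  task-0 still needs (4, 1, 0, 3) but only (2, 4, 2, 3) is free — short on R3
  task-6 still needs (0, 5, 0, 1) but only (2, 4, 2, 3) is free — short on R2
  task-7 still needs (2, 3, 1, 4) but only (2, 4, 2, 3) is free — short on R0
Never able to finish: task-0, task-6 and task-7.


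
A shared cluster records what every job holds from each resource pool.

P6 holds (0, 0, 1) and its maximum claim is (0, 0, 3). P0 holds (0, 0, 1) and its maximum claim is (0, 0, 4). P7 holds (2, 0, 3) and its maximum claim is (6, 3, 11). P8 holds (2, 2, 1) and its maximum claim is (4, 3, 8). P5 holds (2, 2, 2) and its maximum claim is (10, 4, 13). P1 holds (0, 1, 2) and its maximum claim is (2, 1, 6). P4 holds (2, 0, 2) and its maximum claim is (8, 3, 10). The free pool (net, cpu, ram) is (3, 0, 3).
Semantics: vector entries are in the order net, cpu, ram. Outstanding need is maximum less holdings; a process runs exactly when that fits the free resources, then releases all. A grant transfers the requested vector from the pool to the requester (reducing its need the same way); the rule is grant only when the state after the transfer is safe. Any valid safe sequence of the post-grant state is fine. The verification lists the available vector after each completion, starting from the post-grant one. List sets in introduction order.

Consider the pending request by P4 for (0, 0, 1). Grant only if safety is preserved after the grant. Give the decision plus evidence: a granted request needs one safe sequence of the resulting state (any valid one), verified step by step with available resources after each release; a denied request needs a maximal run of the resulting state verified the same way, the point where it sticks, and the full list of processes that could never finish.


DENY — the pretend-granted state is unsafe.
Key observation: P6, P0, P1 can finish, but then (3, 1, 6) is all there is, and the blocked group's ram demands exceed it.
Pretend the grant happened; the run P6, P0, P1 goes as far as possible. Verifying each step:
  pool = (3, 0, 2)
  run P6 (needs (0, 0, 2), free (3, 0, 2)); after release of (0, 0, 1) the pool is (3, 0, 3)
  run P0 (needs (0, 0, 3), free (3, 0, 3)); after release of (0, 0, 1) the pool is (3, 0, 4)
  run P1 (needs (2, 0, 4), free (3, 0, 4)); after release of (0, 1, 2) the pool is (3, 1, 6)
  blocked: P7 wants (4, 3, 8), pool (3, 1, 6) — not enough net, cpu and ram
  blocked: P8 wants (2, 1, 7), pool (3, 1, 6) — not enough ram
  blocked: P5 wants (8, 2, 11), pool (3, 1, 6) — not enough net, cpu and ram
  blocked: P4 wants (6, 3, 7), pool (3, 1, 6) — not enough net, cpu and ram
Processes that could never finish after the grant: P7, P8, P5 and P4.


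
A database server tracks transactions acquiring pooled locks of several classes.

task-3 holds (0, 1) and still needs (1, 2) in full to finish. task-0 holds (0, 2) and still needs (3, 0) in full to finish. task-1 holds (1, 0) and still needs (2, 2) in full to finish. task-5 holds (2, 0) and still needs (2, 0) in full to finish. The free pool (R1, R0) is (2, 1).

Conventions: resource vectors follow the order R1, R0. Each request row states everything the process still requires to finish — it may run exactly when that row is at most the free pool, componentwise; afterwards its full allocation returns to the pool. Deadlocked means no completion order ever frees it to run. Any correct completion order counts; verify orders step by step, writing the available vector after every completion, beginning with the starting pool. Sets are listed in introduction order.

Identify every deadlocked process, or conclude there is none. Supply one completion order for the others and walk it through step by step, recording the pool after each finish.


The deadlocked set is empty.
Key observation: starting with task-5, each completion frees enough for the next — no one is permanently blocked.
The rest can finish in the order task-5, task-0, task-3, task-1. Step-by-step check:
  pool = (2, 1)
  run task-5 (needs (2, 0), free (2, 1)); after release of (2, 0) the pool is (4, 1)
  run task-0 (needs (3, 0), free (4, 1)); after release of (0, 2) the pool is (4, 3)
  run task-3 (needs (1, 2), free (4, 3)); after release of (0, 1) the pool is (4, 4)
  run task-1 (needs (2, 2), free (4, 4)); after release of (1, 0) the pool is (5, 4)


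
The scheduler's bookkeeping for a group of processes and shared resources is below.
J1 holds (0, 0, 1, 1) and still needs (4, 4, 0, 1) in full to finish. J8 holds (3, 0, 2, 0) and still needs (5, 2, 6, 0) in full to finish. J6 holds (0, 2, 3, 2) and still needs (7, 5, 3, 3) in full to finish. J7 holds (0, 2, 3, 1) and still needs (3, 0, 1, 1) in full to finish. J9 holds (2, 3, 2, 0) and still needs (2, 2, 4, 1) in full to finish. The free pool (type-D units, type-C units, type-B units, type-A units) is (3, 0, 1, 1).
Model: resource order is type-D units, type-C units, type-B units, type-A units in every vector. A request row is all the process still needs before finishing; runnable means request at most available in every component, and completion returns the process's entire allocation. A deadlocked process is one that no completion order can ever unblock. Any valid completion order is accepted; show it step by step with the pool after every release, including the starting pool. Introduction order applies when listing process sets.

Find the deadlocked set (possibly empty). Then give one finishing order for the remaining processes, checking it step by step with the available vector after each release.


No process is deadlocked.
Key observation: J7 can run right away; the returned allocation unlocks the remaining processes in turn.
One completion order for the rest: J7, J9, J8, J1, J6. Walking it through:
  pool = (3, 0, 1, 1)
  J7 needs (3, 0, 1, 1) <= (3, 0, 1, 1) -> finishes; pool += (0, 2, 3, 1) = (3, 2, 4, 2)
  J9 needs (2, 2, 4, 1) <= (3, 2, 4, 2) -> finishes; pool += (2, 3, 2, 0) = (5, 5, 6, 2)
  J8 needs (5, 2, 6, 0) <= (5, 5, 6, 2) -> finishes; pool += (3, 0, 2, 0) = (8, 5, 8, 2)
  J1 needs (4, 4, 0, 1) <= (8, 5, 8, 2) -> finishes; pool += (0, 0, 1, 1) = (8, 5, 9, 3)
  J6 needs (7, 5, 3, 3) <= (8, 5, 9, 3) -> finishes; pool += (0, 2, 3, 2) = (8, 7, 12, 5)


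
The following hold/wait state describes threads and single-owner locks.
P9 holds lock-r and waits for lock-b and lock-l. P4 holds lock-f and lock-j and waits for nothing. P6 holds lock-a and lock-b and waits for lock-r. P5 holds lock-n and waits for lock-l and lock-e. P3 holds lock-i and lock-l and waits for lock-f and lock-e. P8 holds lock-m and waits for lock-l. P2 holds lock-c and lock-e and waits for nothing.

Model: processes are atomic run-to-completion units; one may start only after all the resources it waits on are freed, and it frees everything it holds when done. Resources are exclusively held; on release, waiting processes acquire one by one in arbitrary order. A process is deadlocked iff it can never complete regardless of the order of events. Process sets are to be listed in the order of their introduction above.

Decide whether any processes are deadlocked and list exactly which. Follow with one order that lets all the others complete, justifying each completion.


Deadlocked set: P9 and P6.
Key observation: nobody on the ring P9 -> P6 -> P9 can start until another member finishes, which never happens; no other process is dragged down with it.
One completion order for the rest: P2, P4, P3, P5, P8.
Verifying each step:
  P2: no waits; runs immediately, freeing lock-c and lock-e
  P4: no waits; runs immediately, freeing lock-f and lock-j
  P3: everything it awaited (lock-f and lock-e) is free; runs, freeing lock-i and lock-l
  P5: everything it awaited (lock-l and lock-e) is free; runs, freeing lock-n
  P8: everything it awaited (lock-l) is free; runs, freeing lock-m


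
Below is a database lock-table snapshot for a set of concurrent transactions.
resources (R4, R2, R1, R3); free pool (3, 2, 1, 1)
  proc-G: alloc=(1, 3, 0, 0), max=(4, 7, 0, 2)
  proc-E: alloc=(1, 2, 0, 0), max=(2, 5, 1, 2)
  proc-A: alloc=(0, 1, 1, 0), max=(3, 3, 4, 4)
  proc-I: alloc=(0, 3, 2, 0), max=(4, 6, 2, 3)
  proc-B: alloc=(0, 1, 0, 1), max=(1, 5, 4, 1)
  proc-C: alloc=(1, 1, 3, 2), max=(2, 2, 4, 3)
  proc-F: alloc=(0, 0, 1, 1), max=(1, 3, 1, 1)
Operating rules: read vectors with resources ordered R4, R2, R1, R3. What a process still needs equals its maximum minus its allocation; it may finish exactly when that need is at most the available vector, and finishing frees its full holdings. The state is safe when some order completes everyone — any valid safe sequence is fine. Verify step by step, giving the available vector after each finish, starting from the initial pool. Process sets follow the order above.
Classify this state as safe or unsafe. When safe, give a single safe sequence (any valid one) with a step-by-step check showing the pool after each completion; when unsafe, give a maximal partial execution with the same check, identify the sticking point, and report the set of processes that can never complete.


SAFE — a valid safe sequence is proc-C, proc-I, proc-F, proc-B, proc-G, proc-A, proc-E.
Key observation: the first exact fit in this order is proc-C — it needs (1, 1, 1, 1) with (3, 2, 1, 1) free, meeting a requested resource to the last unit.
Check, step by step:
  pool = (3, 2, 1, 1)
  run proc-C (needs (1, 1, 1, 1), free (3, 2, 1, 1)); after release of (1, 1, 3, 2) the pool is (4, 3, 4, 3)
  run proc-I (needs (4, 3, 0, 3), free (4, 3, 4, 3)); after release of (0, 3, 2, 0) the pool is (4, 6, 6, 3)
  run proc-F (needs (1, 3, 0, 0), free (4, 6, 6, 3)); after release of (0, 0, 1, 1) the pool is (4, 6, 7, 4)
  run proc-B (needs (1, 4, 4, 0), free (4, 6, 7, 4)); after release of (0, 1, 0, 1) the pool is (4, 7, 7, 5)
  run proc-G (needs (3, 4, 0, 2), free (4, 7, 7, 5)); after release of (1, 3, 0, 0) the pool is (5, 10, 7, 5)
  run proc-A (needs (3, 2, 3, 4), free (5, 10, 7, 5)); after release of (0, 1, 1, 0) the pool is (5, 11, 8, 5)
  run proc-E (needs (1, 3, 1, 2), free (5, 11, 8, 5)); after release of (1, 2, 0, 0) the pool is (6, 13, 8, 5)


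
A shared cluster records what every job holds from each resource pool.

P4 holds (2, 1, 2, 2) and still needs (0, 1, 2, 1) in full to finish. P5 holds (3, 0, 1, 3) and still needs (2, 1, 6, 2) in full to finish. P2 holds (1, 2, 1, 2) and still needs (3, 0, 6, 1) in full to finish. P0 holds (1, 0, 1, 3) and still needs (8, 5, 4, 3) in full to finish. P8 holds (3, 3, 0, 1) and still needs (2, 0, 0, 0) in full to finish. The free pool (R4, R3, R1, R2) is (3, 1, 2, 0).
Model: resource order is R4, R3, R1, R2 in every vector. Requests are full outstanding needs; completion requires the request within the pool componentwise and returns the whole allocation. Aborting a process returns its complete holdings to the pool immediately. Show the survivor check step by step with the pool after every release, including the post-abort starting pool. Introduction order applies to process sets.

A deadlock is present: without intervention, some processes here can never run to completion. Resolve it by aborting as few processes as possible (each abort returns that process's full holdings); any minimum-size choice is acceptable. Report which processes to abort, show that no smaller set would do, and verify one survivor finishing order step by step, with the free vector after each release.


Minimum abort set: P5.
Key observation: no ordering could ever have run P2 before the abort of P5; with (3, 0, 1, 3) back in the pool it fits at step 4.
Why nothing smaller works: aborting no one leaves the state deadlocked as given.
One survivor order: P4, P8, P0, P2. Verifying each step (post-abort pool first):
  pool = (6, 1, 3, 3)
  P4 needs (0, 1, 2, 1) <= (6, 1, 3, 3) -> finishes; pool += (2, 1, 2, 2) = (8, 2, 5, 5)
  P8 needs (2, 0, 0, 0) <= (8, 2, 5, 5) -> finishes; pool += (3, 3, 0, 1) = (11, 5, 5, 6)
  P0 needs (8, 5, 4, 3) <= (11, 5, 5, 6) -> finishes; pool += (1, 0, 1, 3) = (12, 5, 6, 9)
  P2 needs (3, 0, 6, 1) <= (12, 5, 6, 9) -> finishes; pool += (1, 2, 1, 2) = (13, 7, 7, 11)


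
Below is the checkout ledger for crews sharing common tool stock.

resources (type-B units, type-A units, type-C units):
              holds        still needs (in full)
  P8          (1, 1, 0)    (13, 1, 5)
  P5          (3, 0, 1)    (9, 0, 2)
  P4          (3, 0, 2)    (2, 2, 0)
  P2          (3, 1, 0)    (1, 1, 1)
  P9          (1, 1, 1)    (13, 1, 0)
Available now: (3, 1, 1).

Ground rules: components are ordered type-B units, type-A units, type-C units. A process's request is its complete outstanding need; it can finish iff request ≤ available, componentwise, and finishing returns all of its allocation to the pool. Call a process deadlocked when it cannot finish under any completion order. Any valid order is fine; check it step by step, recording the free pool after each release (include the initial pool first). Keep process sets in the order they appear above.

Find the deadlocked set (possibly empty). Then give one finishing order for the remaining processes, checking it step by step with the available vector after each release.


Deadlocked set: P8 and P9.
Key observation: P2, P4, P5 can finish, but then (12, 2, 4) is all there is, and the blocked group's type-B units demands exceed it.
The rest can finish in the order P2, P4, P5. Verifying each step:
  pool = (3, 1, 1)
  run P2 (needs (1, 1, 1), free (3, 1, 1)); after release of (3, 1, 0) the pool is (6, 2, 1)
  run P4 (needs (2, 2, 0), free (6, 2, 1)); after release of (3, 0, 2) the pool is (9, 2, 3)
  run P5 (needs (9, 0, 2), free (9, 2, 3)); after release of (3, 0, 1) the pool is (12, 2, 4)
The stuck group stays short no matter what:
  blocked: P8 wants (13, 1, 5), pool (12, 2, 4) — not enough type-B units and type-C units
  blocked: P9 wants (13, 1, 0), pool (12, 2, 4) — not enough type-B units


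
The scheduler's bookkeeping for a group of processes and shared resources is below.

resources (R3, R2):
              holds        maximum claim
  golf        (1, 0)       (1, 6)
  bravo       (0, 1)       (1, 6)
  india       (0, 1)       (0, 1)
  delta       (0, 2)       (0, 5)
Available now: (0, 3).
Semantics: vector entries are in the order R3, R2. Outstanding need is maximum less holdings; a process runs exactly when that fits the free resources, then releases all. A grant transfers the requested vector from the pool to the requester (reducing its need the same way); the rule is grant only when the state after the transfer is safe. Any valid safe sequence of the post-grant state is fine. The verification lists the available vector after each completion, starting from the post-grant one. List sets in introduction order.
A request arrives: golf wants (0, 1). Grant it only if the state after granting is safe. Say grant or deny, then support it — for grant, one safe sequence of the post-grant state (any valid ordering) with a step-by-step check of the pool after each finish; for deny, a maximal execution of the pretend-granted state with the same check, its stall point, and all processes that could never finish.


GRANT. The post-grant state is safe; one safe sequence: india, delta, golf, bravo.
Key observation: (0, 2) free after granting still covers india first, and each release covers the next.
Verifying the post-grant state step by step:
  pool = (0, 2)
  run india (needs (0, 0), free (0, 2)); after release of (0, 1) the pool is (0, 3)
  run delta (needs (0, 3), free (0, 3)); after release of (0, 2) the pool is (0, 5)
  run golf (needs (0, 5), free (0, 5)); after release of (1, 1) the pool is (1, 6)
  run bravo (needs (1, 5), free (1, 6)); after release of (0, 1) the pool is (1, 7)
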